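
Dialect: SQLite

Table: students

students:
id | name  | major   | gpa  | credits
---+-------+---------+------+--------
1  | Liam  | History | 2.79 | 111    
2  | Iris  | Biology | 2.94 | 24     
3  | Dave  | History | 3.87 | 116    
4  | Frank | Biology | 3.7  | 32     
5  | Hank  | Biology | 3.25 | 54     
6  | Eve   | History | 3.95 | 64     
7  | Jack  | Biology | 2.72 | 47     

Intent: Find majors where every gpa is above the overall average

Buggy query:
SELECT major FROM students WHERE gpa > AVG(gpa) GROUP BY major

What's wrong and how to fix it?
Bug: WHERE evaluates per row before aggregation, so AVG() is unavailable

Fix: Compute the overall average in a scalar subquery and compare each group's MIN against it in HAVING

Corrected query:
SELECT major FROM students GROUP BY major HAVING MIN(gpa) > (SELECT AVG(gpa) FROM students)

Result:
(no rows)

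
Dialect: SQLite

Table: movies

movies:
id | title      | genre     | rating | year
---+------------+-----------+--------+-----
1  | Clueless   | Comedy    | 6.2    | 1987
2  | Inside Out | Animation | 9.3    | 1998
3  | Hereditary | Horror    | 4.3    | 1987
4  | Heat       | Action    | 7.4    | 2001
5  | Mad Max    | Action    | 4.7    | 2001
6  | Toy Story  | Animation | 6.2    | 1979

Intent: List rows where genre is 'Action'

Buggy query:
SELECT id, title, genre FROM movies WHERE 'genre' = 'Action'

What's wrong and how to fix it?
Bug: 'genre' in single quotes is a string literal, not the column; the comparison is literal-vs-literal and never true

Fix: Reference the column as genre without single quotes

Corrected query:
SELECT id, title, genre FROM movies WHERE genre = 'Action'

Result:
id | title   | genre 
---+---------+-------
4  | Heat    | Action
5  | Mad Max | Action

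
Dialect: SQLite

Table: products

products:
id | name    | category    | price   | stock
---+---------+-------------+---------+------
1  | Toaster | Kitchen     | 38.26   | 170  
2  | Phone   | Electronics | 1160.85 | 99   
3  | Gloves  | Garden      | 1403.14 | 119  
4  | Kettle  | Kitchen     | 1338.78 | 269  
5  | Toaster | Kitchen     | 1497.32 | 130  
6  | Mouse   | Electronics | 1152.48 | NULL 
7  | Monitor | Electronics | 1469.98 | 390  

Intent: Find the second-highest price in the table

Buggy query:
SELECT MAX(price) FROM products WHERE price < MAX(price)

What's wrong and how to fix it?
Bug: The inner MAX is an aggregate inside WHERE, which is not allowed

Fix: Compute the overall MAX in a subquery, then take MAX of rows below it

Corrected query:
SELECT MAX(price) FROM products WHERE price < (SELECT MAX(price) FROM products)

Result:
MAX(price)
----------
1469.98   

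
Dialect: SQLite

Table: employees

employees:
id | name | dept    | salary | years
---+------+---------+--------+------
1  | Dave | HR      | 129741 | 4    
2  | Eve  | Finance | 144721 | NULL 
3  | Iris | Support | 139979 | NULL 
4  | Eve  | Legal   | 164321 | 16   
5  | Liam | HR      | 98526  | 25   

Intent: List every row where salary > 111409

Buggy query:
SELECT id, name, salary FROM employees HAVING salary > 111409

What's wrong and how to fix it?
Bug: HAVING filters the output of aggregation, but this query has no GROUP BY and no aggregate functions, so SQLite rejects it (HAVING clause on a non-aggregate query); the condition here is per row

Fix: Use WHERE for row-level filtering

Corrected query:
SELECT id, name, salary FROM employees WHERE salary > 111409

Result:
id | name | salary
---+------+-------
1  | Dave | 129741
2  | Eve  | 144721
3  | Iris | 139979
4  | Eve  | 164321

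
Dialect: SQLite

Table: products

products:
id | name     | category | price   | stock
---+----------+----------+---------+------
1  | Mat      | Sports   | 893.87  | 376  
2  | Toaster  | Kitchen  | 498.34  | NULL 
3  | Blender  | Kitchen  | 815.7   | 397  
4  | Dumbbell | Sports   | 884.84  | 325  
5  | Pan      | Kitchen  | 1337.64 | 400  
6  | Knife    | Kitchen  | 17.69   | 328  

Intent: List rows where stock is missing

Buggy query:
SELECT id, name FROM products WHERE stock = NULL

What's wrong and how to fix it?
Bug: Comparing to NULL with '=' never matches; NULL = NULL is unknown, not true

Fix: Use IS NULL to test for NULL

Corrected query:
SELECT id, name FROM products WHERE stock IS NULL

Result:
id | name   
---+--------
2  | Toaster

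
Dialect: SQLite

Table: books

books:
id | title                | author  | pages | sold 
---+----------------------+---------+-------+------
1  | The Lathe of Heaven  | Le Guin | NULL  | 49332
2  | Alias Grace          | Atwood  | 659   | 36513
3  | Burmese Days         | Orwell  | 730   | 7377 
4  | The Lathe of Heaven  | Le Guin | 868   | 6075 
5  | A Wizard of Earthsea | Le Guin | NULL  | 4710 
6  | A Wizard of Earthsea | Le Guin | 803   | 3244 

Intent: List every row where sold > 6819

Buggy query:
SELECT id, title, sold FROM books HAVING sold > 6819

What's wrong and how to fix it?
Bug: This is a non-aggregate query (no GROUP BY, no aggregates), so in SQLite the HAVING clause is invalid here; a row-level condition belongs in WHERE

Fix: Use WHERE for row-level filtering

Corrected query:
SELECT id, title, sold FROM books WHERE sold > 6819

Result:
id | title               | sold 
---+---------------------+------
1  | The Lathe of Heaven | 49332
2  | Alias Grace         | 36513
3  | Burmese Days        | 7377 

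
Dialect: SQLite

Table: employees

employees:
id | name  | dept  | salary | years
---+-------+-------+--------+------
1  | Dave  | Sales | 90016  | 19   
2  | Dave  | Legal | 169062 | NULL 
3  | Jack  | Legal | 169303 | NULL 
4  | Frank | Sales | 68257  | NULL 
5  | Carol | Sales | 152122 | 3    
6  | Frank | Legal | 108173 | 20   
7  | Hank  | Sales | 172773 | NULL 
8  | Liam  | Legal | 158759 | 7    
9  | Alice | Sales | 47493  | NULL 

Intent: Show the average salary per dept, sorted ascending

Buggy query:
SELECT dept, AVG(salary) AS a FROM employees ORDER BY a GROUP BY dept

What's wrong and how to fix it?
Bug: ORDER BY appears before GROUP BY; SQL clause order requires GROUP BY first

Fix: Move ORDER BY to the end, after GROUP BY

Corrected query:
SELECT dept, AVG(salary) AS a FROM employees GROUP BY dept ORDER BY a

Result:
dept  | a        
------+----------
Sales | 106132.2 
Legal | 151324.25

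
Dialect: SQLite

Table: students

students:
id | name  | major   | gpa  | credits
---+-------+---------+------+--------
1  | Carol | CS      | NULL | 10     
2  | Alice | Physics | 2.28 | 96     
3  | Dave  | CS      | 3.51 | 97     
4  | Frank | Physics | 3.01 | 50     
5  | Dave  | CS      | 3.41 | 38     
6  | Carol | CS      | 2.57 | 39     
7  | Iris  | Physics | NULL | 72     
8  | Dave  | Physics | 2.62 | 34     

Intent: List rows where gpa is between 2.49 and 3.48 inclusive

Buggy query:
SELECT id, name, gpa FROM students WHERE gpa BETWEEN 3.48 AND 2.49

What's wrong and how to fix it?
Bug: The bounds are reversed; BETWEEN a AND b requires a <= b to match anything

Fix: Write BETWEEN 2.49 AND 3.48

Corrected query:
SELECT id, name, gpa FROM students WHERE gpa BETWEEN 2.49 AND 3.48

Result:
id | name  | gpa 
---+-------+-----
4  | Frank | 3.01
5  | Dave  | 3.41
6  | Carol | 2.57
8  | Dave  | 2.62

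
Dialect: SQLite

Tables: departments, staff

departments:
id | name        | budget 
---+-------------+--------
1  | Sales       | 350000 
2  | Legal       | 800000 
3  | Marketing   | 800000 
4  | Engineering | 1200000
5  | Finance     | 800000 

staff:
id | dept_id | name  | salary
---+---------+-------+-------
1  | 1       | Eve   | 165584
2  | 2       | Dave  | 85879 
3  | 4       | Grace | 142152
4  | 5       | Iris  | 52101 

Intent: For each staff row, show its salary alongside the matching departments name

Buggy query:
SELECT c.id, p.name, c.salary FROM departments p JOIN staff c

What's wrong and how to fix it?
Bug: Missing join condition: each staff row is matched to all departments rows instead of just its own

Fix: Specify the join condition linking the foreign key to the parent id

Corrected query:
SELECT c.id, p.name, c.salary FROM departments p JOIN staff c ON c.dept_id = p.id

Result:
id | name        | salary
---+-------------+-------
1  | Sales       | 165584
2  | Legal       | 85879 
3  | Engineering | 142152
4  | Finance     | 52101 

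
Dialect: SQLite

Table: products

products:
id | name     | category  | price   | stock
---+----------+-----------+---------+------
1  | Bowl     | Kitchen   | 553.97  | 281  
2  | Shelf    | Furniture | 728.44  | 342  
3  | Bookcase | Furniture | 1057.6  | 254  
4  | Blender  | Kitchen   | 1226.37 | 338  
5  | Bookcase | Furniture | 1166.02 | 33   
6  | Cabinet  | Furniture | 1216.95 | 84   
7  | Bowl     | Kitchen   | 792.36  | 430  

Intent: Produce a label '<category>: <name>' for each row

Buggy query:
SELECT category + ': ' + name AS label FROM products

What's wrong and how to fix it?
Bug: '+' is numeric addition; on text columns SQLite converts them to 0 instead of concatenating

Fix: Use the || operator for string concatenation

Corrected query:
SELECT category || ': ' || name AS label FROM products

Result:
label              
-------------------
Kitchen: Bowl      
Furniture: Shelf   
Furniture: Bookcase
Kitchen: Blender   
Furniture: Bookcase
Furniture: Cabinet 
Kitchen: Bowl      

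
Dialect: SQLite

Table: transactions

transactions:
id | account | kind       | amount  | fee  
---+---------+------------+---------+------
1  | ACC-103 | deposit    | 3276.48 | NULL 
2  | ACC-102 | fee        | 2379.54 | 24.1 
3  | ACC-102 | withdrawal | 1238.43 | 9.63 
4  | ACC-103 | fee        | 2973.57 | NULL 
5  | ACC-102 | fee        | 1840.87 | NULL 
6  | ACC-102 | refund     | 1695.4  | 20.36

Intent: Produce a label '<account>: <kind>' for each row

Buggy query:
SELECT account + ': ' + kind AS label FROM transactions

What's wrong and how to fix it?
Bug: SQLite uses || for string concatenation; + coerces text to numbers (yielding 0)

Fix: Replace + with || to concatenate text

Corrected query:
SELECT account || ': ' || kind AS label FROM transactions

Result:
label              
-------------------
ACC-103: deposit   
ACC-102: fee       
ACC-102: withdrawal
ACC-103: fee       
ACC-102: fee       
ACC-102: refund    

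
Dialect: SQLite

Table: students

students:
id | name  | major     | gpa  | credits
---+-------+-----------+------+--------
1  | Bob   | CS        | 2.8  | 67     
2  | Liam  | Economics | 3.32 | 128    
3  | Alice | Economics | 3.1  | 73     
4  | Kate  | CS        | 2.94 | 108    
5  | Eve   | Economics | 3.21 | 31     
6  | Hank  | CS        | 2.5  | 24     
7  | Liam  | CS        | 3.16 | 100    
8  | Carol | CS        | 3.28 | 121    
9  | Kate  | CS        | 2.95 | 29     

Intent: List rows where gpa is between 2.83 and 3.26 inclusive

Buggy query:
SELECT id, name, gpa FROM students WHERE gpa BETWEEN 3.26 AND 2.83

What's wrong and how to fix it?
Bug: BETWEEN expects the lower bound first; with 3.26 AND 2.83 the range is empty

Fix: Swap the bounds so the smaller value comes first

Corrected query:
SELECT id, name, gpa FROM students WHERE gpa BETWEEN 2.83 AND 3.26

Result:
id | name  | gpa 
---+-------+-----
3  | Alice | 3.1 
4  | Kate  | 2.94
5  | Eve   | 3.21
7  | Liam  | 3.16
9  | Kate  | 2.95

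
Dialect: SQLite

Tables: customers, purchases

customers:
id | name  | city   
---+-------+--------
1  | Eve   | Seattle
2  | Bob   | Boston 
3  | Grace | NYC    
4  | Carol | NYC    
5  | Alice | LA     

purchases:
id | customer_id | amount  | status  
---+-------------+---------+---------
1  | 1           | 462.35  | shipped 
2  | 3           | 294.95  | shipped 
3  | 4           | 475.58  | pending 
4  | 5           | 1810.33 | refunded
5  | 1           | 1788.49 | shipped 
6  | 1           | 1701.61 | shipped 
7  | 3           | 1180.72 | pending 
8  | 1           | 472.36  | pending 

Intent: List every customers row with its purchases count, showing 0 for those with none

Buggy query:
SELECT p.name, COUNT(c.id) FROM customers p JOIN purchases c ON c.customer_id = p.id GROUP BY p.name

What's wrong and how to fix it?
Bug: An inner join excludes parents with zero children

Fix: Use LEFT JOIN so parents without children still appear (COUNT(c.id) gives 0)

Corrected query:
SELECT p.name, COUNT(c.id) FROM customers p LEFT JOIN purchases c ON c.customer_id = p.id GROUP BY p.name

Result:
name  | COUNT(c.id)
------+------------
Alice | 1          
Bob   | 0          
Carol | 1          
Eve   | 4          
Grace | 2          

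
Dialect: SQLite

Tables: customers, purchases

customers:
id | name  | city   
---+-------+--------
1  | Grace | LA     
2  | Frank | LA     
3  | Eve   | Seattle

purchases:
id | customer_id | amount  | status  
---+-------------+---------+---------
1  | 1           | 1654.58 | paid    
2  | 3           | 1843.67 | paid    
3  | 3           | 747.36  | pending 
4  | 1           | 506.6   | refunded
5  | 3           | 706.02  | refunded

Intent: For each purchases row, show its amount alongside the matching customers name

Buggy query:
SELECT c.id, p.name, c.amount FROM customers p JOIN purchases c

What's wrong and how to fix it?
Bug: JOIN with no ON clause produces a cartesian product; every purchases row pairs with every customers row

Fix: Add ON c.customer_id = p.id to the JOIN

Corrected query:
SELECT c.id, p.name, c.amount FROM customers p JOIN purchases c ON c.customer_id = p.id

Result:
id | name  | amount 
---+-------+--------
1  | Grace | 1654.58
2  | Eve   | 1843.67
3  | Eve   | 747.36 
4  | Grace | 506.6  
5  | Eve   | 706.02 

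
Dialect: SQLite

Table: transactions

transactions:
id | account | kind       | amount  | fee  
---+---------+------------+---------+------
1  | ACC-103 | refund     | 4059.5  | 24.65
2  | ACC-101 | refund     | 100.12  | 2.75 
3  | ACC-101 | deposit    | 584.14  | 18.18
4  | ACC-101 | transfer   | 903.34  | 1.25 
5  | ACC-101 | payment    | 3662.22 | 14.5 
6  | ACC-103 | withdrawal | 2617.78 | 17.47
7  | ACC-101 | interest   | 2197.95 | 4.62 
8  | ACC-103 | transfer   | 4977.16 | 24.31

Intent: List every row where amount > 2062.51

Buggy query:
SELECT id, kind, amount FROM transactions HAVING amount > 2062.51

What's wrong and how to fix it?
Bug: This is a non-aggregate query (no GROUP BY, no aggregates), so in SQLite the HAVING clause is invalid here; a row-level condition belongs in WHERE

Fix: Use WHERE for row-level filtering

Corrected query:
SELECT id, kind, amount FROM transactions WHERE amount > 2062.51

Result:
id | kind       | amount 
---+------------+--------
1  | refund     | 4059.5 
5  | payment    | 3662.22
6  | withdrawal | 2617.78
7  | interest   | 2197.95
8  | transfer   | 4977.16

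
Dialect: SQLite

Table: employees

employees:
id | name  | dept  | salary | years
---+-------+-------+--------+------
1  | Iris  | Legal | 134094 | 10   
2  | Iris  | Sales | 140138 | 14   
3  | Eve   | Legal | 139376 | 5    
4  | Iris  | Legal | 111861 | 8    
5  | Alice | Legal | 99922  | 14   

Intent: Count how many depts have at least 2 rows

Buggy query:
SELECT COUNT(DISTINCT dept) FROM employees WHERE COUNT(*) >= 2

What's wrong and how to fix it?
Bug: WHERE filters individual rows, not groups, so a group-level COUNT is invalid there

Fix: Use a subquery that GROUPs and filters with HAVING, then count its rows

Corrected query:
SELECT COUNT(*) FROM (SELECT dept FROM employees GROUP BY dept HAVING COUNT(*) >= 2)

Result:
COUNT(*)
--------
1       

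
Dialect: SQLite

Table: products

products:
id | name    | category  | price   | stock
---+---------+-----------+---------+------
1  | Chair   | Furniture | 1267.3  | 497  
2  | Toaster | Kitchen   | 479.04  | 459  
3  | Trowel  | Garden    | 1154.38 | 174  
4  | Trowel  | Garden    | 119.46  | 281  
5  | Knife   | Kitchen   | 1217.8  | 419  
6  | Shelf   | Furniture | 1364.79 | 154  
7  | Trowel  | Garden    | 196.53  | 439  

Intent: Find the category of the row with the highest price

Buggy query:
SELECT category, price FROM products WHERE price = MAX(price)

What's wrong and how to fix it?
Bug: MAX(price) is an aggregate and cannot be used directly in WHERE

Fix: Wrap MAX in a scalar subquery so WHERE compares against a single value

Corrected query:
SELECT category, price FROM products WHERE price = (SELECT MAX(price) FROM products)

Result:
category  | price  
----------+--------
Furniture | 1364.79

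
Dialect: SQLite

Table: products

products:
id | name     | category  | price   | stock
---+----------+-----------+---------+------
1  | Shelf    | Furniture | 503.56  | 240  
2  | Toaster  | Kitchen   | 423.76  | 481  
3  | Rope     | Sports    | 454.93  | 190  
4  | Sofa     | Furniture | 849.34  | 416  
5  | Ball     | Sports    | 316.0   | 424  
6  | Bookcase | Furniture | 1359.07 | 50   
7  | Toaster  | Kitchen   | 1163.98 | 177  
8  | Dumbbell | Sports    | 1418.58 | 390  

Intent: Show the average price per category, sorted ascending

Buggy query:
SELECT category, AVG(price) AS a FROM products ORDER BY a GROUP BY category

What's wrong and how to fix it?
Bug: GROUP BY must precede ORDER BY

Fix: Reorder: SELECT … FROM … GROUP BY … ORDER BY …

Corrected query:
SELECT category, AVG(price) AS a FROM products GROUP BY category ORDER BY a

Result:
category  | a         
----------+-----------
Sports    | 729.836667
Kitchen   | 793.87    
Furniture | 903.99    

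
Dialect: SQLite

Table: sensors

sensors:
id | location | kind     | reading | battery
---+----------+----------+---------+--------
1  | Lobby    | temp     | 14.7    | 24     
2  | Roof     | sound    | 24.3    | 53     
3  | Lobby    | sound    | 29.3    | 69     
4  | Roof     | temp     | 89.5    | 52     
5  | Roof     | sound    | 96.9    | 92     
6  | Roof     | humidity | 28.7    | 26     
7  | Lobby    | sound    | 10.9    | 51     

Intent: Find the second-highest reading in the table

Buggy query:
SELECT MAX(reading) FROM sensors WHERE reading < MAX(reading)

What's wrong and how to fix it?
Bug: MAX(reading) on the right of the comparison is an aggregate-in-WHERE error

Fix: Compute the overall MAX in a subquery, then take MAX of rows below it

Corrected query:
SELECT MAX(reading) FROM sensors WHERE reading < (SELECT MAX(reading) FROM sensors)

Result:
MAX(reading)
------------
89.5        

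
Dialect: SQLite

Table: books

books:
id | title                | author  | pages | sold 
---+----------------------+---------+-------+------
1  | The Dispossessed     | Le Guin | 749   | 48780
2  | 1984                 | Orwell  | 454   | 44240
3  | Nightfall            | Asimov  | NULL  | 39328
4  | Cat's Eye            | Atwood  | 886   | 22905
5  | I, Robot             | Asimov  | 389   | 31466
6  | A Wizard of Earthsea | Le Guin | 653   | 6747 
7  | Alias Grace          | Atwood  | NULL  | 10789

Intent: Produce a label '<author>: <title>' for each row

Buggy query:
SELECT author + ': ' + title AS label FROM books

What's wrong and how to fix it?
Bug: SQLite uses || for string concatenation; + coerces text to numbers (yielding 0)

Fix: Replace + with || to concatenate text

Corrected query:
SELECT author || ': ' || title AS label FROM books

Result:
label                        
-----------------------------
Le Guin: The Dispossessed    
Orwell: 1984                 
Asimov: Nightfall            
Atwood: Cat's Eye            
Asimov: I, Robot             
Le Guin: A Wizard of Earthsea
Atwood: Alias Grace          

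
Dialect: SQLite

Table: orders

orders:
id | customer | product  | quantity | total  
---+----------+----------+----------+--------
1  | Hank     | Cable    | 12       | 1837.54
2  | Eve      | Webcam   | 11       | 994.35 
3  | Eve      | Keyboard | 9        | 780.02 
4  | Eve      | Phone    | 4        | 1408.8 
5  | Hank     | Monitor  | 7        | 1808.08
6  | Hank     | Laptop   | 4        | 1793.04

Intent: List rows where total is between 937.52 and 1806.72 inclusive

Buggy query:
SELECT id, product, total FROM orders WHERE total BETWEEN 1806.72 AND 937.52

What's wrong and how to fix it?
Bug: BETWEEN expects the lower bound first; with 1806.72 AND 937.52 the range is empty

Fix: Write BETWEEN 937.52 AND 1806.72

Corrected query:
SELECT id, product, total FROM orders WHERE total BETWEEN 937.52 AND 1806.72

Result:
id | product | total  
---+---------+--------
2  | Webcam  | 994.35 
4  | Phone   | 1408.8 
6  | Laptop  | 1793.04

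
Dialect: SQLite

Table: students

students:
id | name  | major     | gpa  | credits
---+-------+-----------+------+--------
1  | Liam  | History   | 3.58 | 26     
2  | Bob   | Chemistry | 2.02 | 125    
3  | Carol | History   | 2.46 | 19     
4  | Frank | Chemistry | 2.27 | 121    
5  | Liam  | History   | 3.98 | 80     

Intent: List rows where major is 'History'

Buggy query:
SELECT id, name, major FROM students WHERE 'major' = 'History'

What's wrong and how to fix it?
Bug: Single quotes denote string literals in SQL; the column name is being compared as a constant string

Fix: Remove the quotes around the column name (or use double quotes for an identifier)

Corrected query:
SELECT id, name, major FROM students WHERE major = 'History'

Result:
id | name  | major  
---+-------+--------
1  | Liam  | History
3  | Carol | History
5  | Liam  | History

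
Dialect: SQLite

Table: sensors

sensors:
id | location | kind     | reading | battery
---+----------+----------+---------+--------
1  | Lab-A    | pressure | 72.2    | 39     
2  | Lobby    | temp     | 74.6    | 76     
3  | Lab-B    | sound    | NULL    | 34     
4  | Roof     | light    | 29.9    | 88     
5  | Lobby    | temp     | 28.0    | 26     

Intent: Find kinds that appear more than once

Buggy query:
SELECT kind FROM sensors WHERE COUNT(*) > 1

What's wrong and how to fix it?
Bug: WHERE can't reference COUNT(*); aggregates are computed after WHERE

Fix: GROUP BY kind, then filter groups with HAVING COUNT(*) > 1

Corrected query:
SELECT kind FROM sensors GROUP BY kind HAVING COUNT(*) > 1

Result:
kind
----
temp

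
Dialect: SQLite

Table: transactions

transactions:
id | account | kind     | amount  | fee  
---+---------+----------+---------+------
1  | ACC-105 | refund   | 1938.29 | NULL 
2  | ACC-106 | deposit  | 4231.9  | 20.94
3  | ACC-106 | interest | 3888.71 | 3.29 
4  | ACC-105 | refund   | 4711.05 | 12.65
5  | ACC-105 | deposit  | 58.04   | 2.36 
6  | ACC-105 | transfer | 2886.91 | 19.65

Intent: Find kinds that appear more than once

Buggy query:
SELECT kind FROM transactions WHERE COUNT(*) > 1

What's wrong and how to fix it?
Bug: COUNT(*) is an aggregate and cannot be used in WHERE

Fix: Group first, then use HAVING for the count condition

Corrected query:
SELECT kind FROM transactions GROUP BY kind HAVING COUNT(*) > 1

Result:
kind   
-------
deposit
refund 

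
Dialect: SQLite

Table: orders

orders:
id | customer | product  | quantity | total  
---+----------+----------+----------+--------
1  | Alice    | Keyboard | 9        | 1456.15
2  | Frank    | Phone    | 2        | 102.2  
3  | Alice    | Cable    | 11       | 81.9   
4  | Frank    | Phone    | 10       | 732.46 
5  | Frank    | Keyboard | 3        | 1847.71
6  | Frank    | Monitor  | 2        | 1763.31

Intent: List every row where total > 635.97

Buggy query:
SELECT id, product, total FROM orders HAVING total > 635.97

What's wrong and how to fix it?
Bug: HAVING filters the output of aggregation, but this query has no GROUP BY and no aggregate functions, so SQLite rejects it (HAVING clause on a non-aggregate query); the condition here is per row

Fix: Replace HAVING with WHERE since the condition applies to individual rows

Corrected query:
SELECT id, product, total FROM orders WHERE total > 635.97

Result:
id | product  | total  
---+----------+--------
1  | Keyboard | 1456.15
4  | Phone    | 732.46 
5  | Keyboard | 1847.71
6  | Monitor  | 1763.31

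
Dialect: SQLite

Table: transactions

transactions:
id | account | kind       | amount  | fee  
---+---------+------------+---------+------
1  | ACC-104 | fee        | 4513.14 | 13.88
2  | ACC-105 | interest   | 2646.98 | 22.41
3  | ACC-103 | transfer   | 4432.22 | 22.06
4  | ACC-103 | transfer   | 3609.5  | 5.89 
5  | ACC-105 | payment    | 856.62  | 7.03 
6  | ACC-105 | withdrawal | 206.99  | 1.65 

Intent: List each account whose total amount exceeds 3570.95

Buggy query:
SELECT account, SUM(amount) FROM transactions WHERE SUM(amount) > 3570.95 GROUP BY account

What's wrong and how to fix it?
Bug: Aggregate functions cannot appear in a WHERE clause

Fix: Use HAVING (which filters groups after aggregation) instead of WHERE

Corrected query:
SELECT account, SUM(amount) FROM transactions GROUP BY account HAVING SUM(amount) > 3570.95

Result:
account | SUM(amount)
--------+------------
ACC-103 | 8041.72    
ACC-104 | 4513.14    
ACC-105 | 3710.59    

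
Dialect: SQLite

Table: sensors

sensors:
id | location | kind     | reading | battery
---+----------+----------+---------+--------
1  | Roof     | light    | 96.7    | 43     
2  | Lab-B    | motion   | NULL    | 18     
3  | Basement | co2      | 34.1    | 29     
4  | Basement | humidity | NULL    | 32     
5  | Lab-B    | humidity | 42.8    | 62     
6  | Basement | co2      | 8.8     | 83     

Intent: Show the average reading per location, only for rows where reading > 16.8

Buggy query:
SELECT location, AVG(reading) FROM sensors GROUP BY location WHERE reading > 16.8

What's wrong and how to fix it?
Bug: WHERE cannot follow GROUP BY

Fix: Place WHERE between FROM and GROUP BY

Corrected query:
SELECT location, AVG(reading) FROM sensors WHERE reading > 16.8 GROUP BY location

Result:
location | AVG(reading)
---------+-------------
Basement | 34.1        
Lab-B    | 42.8        
Roof     | 96.7        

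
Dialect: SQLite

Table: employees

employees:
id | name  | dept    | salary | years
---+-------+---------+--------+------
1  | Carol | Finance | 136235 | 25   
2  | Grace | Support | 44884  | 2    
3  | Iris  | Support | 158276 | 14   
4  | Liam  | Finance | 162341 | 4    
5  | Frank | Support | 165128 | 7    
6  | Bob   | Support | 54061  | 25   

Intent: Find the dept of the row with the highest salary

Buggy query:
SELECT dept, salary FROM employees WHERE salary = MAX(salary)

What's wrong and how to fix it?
Bug: MAX(salary) is an aggregate and cannot be used directly in WHERE

Fix: Wrap MAX in a scalar subquery so WHERE compares against a single value

Corrected query:
SELECT dept, salary FROM employees WHERE salary = (SELECT MAX(salary) FROM employees)

Result:
dept    | salary
--------+-------
Support | 165128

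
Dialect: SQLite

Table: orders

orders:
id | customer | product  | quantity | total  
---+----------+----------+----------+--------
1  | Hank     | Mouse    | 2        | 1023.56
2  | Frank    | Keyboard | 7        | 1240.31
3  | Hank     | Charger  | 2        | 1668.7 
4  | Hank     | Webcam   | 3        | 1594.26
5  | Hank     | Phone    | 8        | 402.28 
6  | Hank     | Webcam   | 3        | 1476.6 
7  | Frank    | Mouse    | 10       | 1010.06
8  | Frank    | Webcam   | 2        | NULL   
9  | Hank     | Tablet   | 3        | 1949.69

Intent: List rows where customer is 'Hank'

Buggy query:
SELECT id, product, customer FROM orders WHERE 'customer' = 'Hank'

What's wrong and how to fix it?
Bug: Single quotes denote string literals in SQL; the column name is being compared as a constant string

Fix: Remove the quotes around the column name (or use double quotes for an identifier)

Corrected query:
SELECT id, product, customer FROM orders WHERE customer = 'Hank'

Result:
id | product | customer
---+---------+---------
1  | Mouse   | Hank    
3  | Charger | Hank    
4  | Webcam  | Hank    
5  | Phone   | Hank    
6  | Webcam  | Hank    
9  | Tablet  | Hank    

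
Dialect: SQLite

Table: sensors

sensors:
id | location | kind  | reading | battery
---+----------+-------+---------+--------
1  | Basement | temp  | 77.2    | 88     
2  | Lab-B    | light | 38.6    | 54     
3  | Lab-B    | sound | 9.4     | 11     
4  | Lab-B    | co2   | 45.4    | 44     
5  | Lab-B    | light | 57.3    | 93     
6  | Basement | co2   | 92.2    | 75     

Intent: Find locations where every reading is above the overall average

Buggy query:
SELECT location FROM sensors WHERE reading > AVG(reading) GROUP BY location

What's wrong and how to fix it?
Bug: AVG() is an aggregate; it can't sit directly in WHERE

Fix: Compute the overall average in a scalar subquery and compare each group's MIN against it in HAVING

Corrected query:
SELECT location FROM sensors GROUP BY location HAVING MIN(reading) > (SELECT AVG(reading) FROM sensors)

Result:
location
--------
Basement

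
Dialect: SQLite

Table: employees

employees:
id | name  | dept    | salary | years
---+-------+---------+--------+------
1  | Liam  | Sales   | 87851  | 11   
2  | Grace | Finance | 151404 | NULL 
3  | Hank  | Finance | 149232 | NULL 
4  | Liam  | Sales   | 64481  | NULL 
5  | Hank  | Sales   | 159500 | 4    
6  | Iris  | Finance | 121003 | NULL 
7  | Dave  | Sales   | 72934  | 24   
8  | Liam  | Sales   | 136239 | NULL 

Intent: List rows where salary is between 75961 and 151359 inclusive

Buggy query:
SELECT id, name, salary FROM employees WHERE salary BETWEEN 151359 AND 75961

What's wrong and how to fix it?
Bug: The bounds are reversed; BETWEEN a AND b requires a <= b to match anything

Fix: Swap the bounds so the smaller value comes first

Corrected query:
SELECT id, name, salary FROM employees WHERE salary BETWEEN 75961 AND 151359

Result:
id | name | salary
---+------+-------
1  | Liam | 87851 
3  | Hank | 149232
6  | Iris | 121003
8  | Liam | 136239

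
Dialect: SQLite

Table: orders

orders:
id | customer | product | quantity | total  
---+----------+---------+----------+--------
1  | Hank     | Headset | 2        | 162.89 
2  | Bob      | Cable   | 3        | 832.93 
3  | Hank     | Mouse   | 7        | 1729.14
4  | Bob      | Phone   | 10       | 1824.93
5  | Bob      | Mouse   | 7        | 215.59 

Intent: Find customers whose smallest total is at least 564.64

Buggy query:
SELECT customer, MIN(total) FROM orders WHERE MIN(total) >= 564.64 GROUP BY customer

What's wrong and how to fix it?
Bug: Aggregates like MIN are computed per group after WHERE runs

Fix: Replace WHERE with HAVING after the GROUP BY

Corrected query:
SELECT customer, MIN(total) FROM orders GROUP BY customer HAVING MIN(total) >= 564.64

Result:
(no rows)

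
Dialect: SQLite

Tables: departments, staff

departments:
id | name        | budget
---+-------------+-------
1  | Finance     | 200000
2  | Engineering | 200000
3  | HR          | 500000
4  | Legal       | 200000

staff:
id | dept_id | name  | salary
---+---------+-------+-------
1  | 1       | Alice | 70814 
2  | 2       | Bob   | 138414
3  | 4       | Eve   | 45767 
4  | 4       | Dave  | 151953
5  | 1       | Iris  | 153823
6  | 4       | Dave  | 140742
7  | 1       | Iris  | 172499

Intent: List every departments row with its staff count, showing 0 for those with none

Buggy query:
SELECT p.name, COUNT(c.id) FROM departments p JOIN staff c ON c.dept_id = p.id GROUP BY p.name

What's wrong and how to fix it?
Bug: INNER JOIN drops departments rows that have no matching staff rows

Fix: Use LEFT JOIN so parents without children still appear (COUNT(c.id) gives 0)

Corrected query:
SELECT p.name, COUNT(c.id) FROM departments p LEFT JOIN staff c ON c.dept_id = p.id GROUP BY p.name

Result:
name        | COUNT(c.id)
------------+------------
Engineering | 1          
Finance     | 3          
HR          | 0          
Legal       | 3          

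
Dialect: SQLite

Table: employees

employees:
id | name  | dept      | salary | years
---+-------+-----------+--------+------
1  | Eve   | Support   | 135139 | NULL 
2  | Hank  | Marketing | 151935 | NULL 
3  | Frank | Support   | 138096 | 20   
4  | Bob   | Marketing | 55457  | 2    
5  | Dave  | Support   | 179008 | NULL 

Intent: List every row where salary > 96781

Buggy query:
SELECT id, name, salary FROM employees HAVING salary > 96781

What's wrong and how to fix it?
Bug: HAVING filters the output of aggregation, but this query has no GROUP BY and no aggregate functions, so SQLite rejects it (HAVING clause on a non-aggregate query); the condition here is per row

Fix: Replace HAVING with WHERE since the condition applies to individual rows

Corrected query:
SELECT id, name, salary FROM employees WHERE salary > 96781

Result:
id | name  | salary
---+-------+-------
1  | Eve   | 135139
2  | Hank  | 151935
3  | Frank | 138096
5  | Dave  | 179008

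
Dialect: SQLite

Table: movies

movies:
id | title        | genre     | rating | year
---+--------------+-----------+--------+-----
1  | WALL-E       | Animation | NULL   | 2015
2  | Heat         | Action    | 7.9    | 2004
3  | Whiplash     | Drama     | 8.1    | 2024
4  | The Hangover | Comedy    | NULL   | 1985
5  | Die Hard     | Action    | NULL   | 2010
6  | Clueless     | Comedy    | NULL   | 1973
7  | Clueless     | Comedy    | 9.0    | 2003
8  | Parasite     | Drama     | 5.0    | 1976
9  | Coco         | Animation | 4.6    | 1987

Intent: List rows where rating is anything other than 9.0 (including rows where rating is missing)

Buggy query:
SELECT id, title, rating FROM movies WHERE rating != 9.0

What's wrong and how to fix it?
Bug: Inequality against NULL is unknown, not true; rows with NULL are dropped

Fix: Handle NULL separately with IS NULL alongside the inequality

Corrected query:
SELECT id, title, rating FROM movies WHERE rating != 9.0 OR rating IS NULL

Result:
id | title        | rating
---+--------------+-------
1  | WALL-E       | NULL  
2  | Heat         | 7.9   
3  | Whiplash     | 8.1   
4  | The Hangover | NULL  
5  | Die Hard     | NULL  
6  | Clueless     | NULL  
8  | Parasite     | 5     
9  | Coco         | 4.6   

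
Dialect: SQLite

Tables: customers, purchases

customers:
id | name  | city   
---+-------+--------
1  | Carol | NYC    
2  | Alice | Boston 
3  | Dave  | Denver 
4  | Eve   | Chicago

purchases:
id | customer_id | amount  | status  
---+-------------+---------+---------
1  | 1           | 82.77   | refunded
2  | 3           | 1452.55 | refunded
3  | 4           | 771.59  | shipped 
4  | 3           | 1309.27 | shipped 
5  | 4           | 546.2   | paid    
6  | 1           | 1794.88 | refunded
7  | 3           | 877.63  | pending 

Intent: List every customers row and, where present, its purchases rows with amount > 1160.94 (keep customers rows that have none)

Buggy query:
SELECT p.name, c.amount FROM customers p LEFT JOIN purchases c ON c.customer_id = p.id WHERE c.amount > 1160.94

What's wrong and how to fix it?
Bug: A WHERE condition on the right-hand table after LEFT JOIN drops unmatched parents

Fix: Put 'c.amount > 1160.94' in the JOIN's ON clause instead of WHERE

Corrected query:
SELECT p.name, c.amount FROM customers p LEFT JOIN purchases c ON c.customer_id = p.id AND c.amount > 1160.94

Result:
name  | amount 
------+--------
Carol | 1794.88
Alice | NULL   
Dave  | 1309.27
Dave  | 1452.55
Eve   | NULL   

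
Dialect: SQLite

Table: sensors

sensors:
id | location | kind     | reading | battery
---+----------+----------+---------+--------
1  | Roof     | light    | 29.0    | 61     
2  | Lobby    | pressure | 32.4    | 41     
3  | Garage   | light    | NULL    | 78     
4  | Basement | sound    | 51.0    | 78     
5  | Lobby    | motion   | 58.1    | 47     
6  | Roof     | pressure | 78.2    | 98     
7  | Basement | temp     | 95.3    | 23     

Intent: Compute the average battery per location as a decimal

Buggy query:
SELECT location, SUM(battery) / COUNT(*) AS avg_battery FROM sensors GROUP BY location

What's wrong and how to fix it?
Bug: SUM(battery) and COUNT(*) are both integers; the division truncates the fractional part

Fix: Cast one side to REAL so the division keeps the fractional part

Corrected query:
SELECT location, SUM(battery) * 1.0 / COUNT(*) AS avg_battery FROM sensors GROUP BY location

Result:
location | avg_battery
---------+------------
Basement | 50.5       
Garage   | 78         
Lobby    | 44         
Roof     | 79.5       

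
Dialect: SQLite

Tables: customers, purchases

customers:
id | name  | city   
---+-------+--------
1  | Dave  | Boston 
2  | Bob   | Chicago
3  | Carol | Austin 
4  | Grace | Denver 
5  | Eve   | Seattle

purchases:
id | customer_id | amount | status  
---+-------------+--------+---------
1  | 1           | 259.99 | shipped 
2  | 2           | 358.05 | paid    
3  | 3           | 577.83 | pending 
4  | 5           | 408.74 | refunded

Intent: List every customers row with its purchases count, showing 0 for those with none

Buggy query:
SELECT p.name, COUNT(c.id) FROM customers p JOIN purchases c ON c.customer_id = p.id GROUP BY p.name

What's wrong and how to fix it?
Bug: An inner join excludes parents with zero children

Fix: Switch to LEFT JOIN to retain unmatched parent rows

Corrected query:
SELECT p.name, COUNT(c.id) FROM customers p LEFT JOIN purchases c ON c.customer_id = p.id GROUP BY p.name

Result:
name  | COUNT(c.id)
------+------------
Bob   | 1          
Carol | 1          
Dave  | 1          
Eve   | 1          
Grace | 0          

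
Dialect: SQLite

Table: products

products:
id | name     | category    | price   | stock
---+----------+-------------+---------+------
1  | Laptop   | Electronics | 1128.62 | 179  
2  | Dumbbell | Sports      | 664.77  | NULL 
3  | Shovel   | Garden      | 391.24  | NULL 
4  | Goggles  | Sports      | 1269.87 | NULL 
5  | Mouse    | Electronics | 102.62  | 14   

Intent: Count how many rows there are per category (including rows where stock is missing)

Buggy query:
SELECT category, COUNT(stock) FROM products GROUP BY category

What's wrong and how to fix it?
Bug: COUNT(column) counts non-NULL values only; rows with NULL stock aren't counted

Fix: Replace COUNT(stock) with COUNT(*)

Corrected query:
SELECT category, COUNT(*) FROM products GROUP BY category

Result:
category    | COUNT(*)
------------+---------
Electronics | 2       
Garden      | 1       
Sports      | 2       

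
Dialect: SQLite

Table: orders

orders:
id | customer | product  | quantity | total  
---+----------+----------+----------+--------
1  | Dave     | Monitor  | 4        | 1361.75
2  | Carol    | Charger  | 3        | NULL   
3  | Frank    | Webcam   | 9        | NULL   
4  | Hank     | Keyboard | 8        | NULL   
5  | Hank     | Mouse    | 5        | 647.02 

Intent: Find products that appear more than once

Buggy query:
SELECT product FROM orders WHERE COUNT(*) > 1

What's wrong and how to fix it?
Bug: WHERE can't reference COUNT(*); aggregates are computed after WHERE

Fix: Group first, then use HAVING for the count condition

Corrected query:
SELECT product FROM orders GROUP BY product HAVING COUNT(*) > 1

Result:
(no rows)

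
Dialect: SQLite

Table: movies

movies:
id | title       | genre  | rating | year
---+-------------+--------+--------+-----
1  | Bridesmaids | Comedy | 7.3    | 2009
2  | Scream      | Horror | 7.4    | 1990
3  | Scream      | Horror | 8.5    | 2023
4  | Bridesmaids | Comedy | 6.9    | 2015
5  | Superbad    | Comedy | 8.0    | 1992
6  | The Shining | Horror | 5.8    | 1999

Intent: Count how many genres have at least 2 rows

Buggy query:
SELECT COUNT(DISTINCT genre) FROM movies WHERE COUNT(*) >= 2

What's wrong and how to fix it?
Bug: WHERE filters individual rows, not groups, so a group-level COUNT is invalid there

Fix: Group first with HAVING COUNT(*) >= 2, then COUNT the resulting groups

Corrected query:
SELECT COUNT(*) FROM (SELECT genre FROM movies GROUP BY genre HAVING COUNT(*) >= 2)

Result:
COUNT(*)
--------
2       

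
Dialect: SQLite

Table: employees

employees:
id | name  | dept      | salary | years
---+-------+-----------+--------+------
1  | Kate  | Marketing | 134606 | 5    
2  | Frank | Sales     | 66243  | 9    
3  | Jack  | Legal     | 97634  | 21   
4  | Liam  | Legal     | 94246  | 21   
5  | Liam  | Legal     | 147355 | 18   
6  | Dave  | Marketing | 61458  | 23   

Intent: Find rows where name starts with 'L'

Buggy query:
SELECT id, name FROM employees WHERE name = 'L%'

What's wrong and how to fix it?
Bug: Wildcards only work with LIKE; '=' treats '%' as a literal character

Fix: Replace '=' with LIKE so 'L%' is treated as a pattern

Corrected query:
SELECT id, name FROM employees WHERE name LIKE 'L%'

Result:
id | name
---+-----
4  | Liam
5  | Liam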